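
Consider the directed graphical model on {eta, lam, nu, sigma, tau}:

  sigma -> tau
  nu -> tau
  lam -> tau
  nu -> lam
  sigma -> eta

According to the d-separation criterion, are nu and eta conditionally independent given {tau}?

There are 2 undirected paths between nu and eta; checking each against the conditioning set {tau}:
Path 1: nu → lam → tau ← sigma → eta
  lam is a chain and lam is not conditioned on; tau is a collider and tau is conditioned on, which opens it; sigma is a fork and sigma is not conditioned on — no node blocks this path, so it is active.
Path 2: nu → tau ← sigma → eta
  tau is a collider and tau is conditioned on, which opens it; sigma is a fork and sigma is not conditioned on — no node blocks this path, so it is active.
Since the path nu → lam → tau ← sigma → eta is active, nu and eta are not d-separated given {tau}.

No — nu and eta are not d-separated given {tau}.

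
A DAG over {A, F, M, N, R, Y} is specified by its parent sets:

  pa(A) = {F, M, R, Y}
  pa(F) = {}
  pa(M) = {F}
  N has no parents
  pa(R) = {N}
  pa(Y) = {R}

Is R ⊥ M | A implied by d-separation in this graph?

Enumerating the 4 paths from R to M and testing each for blocking by {A}:
  1. R → Y → A ← F → M — Y:chain[open]; A:collider[open]; F:fork[open] ⇒ active
  2. R → Y → A ← M — Y:chain[open]; A:collider[open] ⇒ active
  3. R → A ← F → M — A:collider[open]; F:fork[open] ⇒ active
  4. R → A ← M — A:collider[open] ⇒ active
At least one path is unblocked, so d-separation fails.

No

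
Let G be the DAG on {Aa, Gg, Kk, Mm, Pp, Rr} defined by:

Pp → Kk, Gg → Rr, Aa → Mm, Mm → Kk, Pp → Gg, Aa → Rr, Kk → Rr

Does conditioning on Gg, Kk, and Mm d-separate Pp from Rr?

Enumerating the 3 paths from Pp to Rr and testing each for blocking by {Gg, Kk, Mm}:
  1. Pp → Gg → Rr — Gg:chain[blocks] ⇒ blocked
  2. Pp → Kk ← Mm ← Aa → Rr — Kk:collider[open]; Mm:chain[blocks]; Aa:fork[open] ⇒ blocked
  3. Pp → Kk → Rr — Kk:chain[blocks] ⇒ blocked
Every path is blocked, so Pp and Rr are d-separated given {Gg, Kk, Mm}.

Yes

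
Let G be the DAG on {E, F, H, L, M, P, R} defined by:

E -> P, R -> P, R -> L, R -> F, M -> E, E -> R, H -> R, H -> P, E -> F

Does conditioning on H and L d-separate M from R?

Enumerating the 4 paths from M to R and testing each for blocking by {H, L}:
Path 1: M → E → F ← R
  F is a collider here and neither F nor any of its descendants is conditioned on, so the collider stays closed — the path is blocked at F.
Path 2: M → E → P ← R
  P is a collider here and neither P nor any of its descendants is conditioned on, so the collider stays closed — the path is blocked at P.
Path 3: M → E → P ← H → R
  P is a collider here and neither P nor any of its descendants is conditioned on, so the collider stays closed — the path is blocked at P.
Path 4: M → E → R
  E is a chain and E is not conditioned on — no node blocks this path, so it is active.
At least one path is unblocked, so d-separation fails.

No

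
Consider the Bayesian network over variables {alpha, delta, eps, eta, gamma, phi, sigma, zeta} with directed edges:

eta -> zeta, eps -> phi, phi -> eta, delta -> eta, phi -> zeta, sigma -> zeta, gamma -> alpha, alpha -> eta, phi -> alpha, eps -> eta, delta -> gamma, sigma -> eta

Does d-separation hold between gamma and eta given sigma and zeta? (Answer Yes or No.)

Enumerating the 6 paths from gamma to eta and testing each for blocking by {sigma, zeta}:
  1. gamma → alpha ← phi → zeta ← sigma → eta — alpha:collider[open]; phi:fork[open]; zeta:collider[open]; sigma:fork[blocks] ⇒ blocked
  2. gamma → alpha ← phi → zeta ← eta — alpha:collider[open]; phi:fork[open]; zeta:collider[open] ⇒ active
  3. gamma → alpha ← phi ← eps → eta — alpha:collider[open]; phi:chain[open]; eps:fork[open] ⇒ active
  4. gamma → alpha ← phi → eta — alpha:collider[open]; phi:fork[open] ⇒ active
  5. gamma → alpha → eta — alpha:chain[open] ⇒ active
  6. gamma ← delta → eta — delta:fork[open] ⇒ active
Because an active path exists, gamma and eta are not d-separated.

No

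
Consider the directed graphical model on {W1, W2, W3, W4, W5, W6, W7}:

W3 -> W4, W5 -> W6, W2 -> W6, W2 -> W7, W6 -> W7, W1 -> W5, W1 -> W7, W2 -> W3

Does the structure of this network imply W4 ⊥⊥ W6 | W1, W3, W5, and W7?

We examine all 3 paths between W4 and W6:
  1. W4 ← W3 ← W2 → W7 ← W1 → W5 → W6 — W3:chain[blocks]; W2:fork[open]; W7:collider[open]; W1:fork[blocks]; W5:chain[blocks] ⇒ blocked
  2. W4 ← W3 ← W2 → W7 ← W6 — W3:chain[blocks]; W2:fork[open]; W7:collider[open] ⇒ blocked
  3. W4 ← W3 ← W2 → W6 — W3:chain[blocks]; W2:fork[open] ⇒ blocked
All paths are blocked; W4 ⊥ W6 | {W1, W3, W5, W7} holds.

Yes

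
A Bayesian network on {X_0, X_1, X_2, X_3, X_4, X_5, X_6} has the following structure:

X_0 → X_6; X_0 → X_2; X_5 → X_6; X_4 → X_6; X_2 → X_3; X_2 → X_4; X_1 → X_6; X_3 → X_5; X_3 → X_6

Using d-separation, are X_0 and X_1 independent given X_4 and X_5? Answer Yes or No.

We examine all 4 paths between X_0 and X_1:
Path 1: X_0 → X_6 ← X_1
  X_6 is a collider here and neither X_6 nor any of its descendants is conditioned on, so the collider stays closed — the path is blocked at X_6.
Path 2: X_0 → X_2 → X_3 → X_5 → X_6 ← X_1
  X_5 is a chain here and X_5 is conditioned on, so the path is blocked at X_5.
Path 3: X_0 → X_2 → X_3 → X_6 ← X_1
  X_6 is a collider here and neither X_6 nor any of its descendants is conditioned on, so the collider stays closed — the path is blocked at X_6.
Path 4: X_0 → X_2 → X_4 → X_6 ← X_1
  X_4 is a chain here and X_4 is conditioned on, so the path is blocked at X_4.
All paths are blocked; X_0 ⊥ X_1 | {X_4, X_5} holds.

Yes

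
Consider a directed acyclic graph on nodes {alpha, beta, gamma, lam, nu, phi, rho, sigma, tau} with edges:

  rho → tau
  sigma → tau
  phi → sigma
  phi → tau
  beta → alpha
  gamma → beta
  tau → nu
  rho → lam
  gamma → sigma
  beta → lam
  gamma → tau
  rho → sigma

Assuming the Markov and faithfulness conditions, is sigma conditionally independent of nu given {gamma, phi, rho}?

No — sigma and nu are not d-separated given {gamma, phi, rho}.

6 paths connect sigma and nu; each must be blocked for d-separation to hold:
  1. sigma ← rho → tau → nu — rho:fork[blocks]; tau:chain[open] ⇒ blocked
  2. sigma ← rho → lam ← beta ← gamma → tau → nu — rho:fork[blocks]; lam:collider[blocks]; beta:chain[open]; gamma:fork[blocks]; tau:chain[open] ⇒ blocked
  3. sigma → tau → nu — tau:chain[open] ⇒ active
  4. sigma ← phi → tau → nu — phi:fork[blocks]; tau:chain[open] ⇒ blocked
  5. sigma ← gamma → tau → nu — gamma:fork[blocks]; tau:chain[open] ⇒ blocked
  6. sigma ← gamma → beta → lam ← rho → tau → nu — gamma:fork[blocks]; beta:chain[open]; lam:collider[blocks]; rho:fork[blocks]; tau:chain[open] ⇒ blocked
At least one path is unblocked, so d-separation fails.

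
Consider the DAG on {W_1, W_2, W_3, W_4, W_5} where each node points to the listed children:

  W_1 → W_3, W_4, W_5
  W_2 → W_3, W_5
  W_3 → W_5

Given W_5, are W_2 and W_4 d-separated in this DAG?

No

We examine all 4 paths between W_2 and W_4:
Path 1: W_2 → W_5 ← W_1 → W_4
  W_5 is a collider and W_5 is conditioned on, which opens it; W_1 is a fork and W_1 is not conditioned on — no node blocks this path, so it is active.
Path 2: W_2 → W_5 ← W_3 ← W_1 → W_4
  W_5 is a collider and W_5 is conditioned on, which opens it; W_3 is a chain and W_3 is not conditioned on; W_1 is a fork and W_1 is not conditioned on — no node blocks this path, so it is active.
Path 3: W_2 → W_3 → W_5 ← W_1 → W_4
  W_3 is a chain and W_3 is not conditioned on; W_5 is a collider and W_5 is conditioned on, which opens it; W_1 is a fork and W_1 is not conditioned on — no node blocks this path, so it is active.
Path 4: W_2 → W_3 ← W_1 → W_4
  W_3 is a collider and its descendant W_5 is conditioned on, which opens it; W_1 is a fork and W_1 is not conditioned on — no node blocks this path, so it is active.
Because an active path exists, W_2 and W_4 are not d-separated.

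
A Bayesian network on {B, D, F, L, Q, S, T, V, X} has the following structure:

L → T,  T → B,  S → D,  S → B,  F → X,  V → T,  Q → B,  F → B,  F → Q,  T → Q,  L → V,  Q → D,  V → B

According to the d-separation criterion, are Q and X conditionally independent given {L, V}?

No — Q and X are not d-separated given {L, V}.

There are 6 undirected paths between Q and X; checking each against the conditioning set {L, V}:
Path 1: Q → B ← F → X
  B is a collider here and neither B nor any of its descendants is conditioned on, so the collider stays closed — the path is blocked at B.
Path 2: Q ← T ← L → V → B ← F → X
  L is a fork here and L is conditioned on, so the path is blocked at L.
Path 3: Q ← T → B ← F → X
  B is a collider here and neither B nor any of its descendants is conditioned on, so the collider stays closed — the path is blocked at B.
Path 4: Q ← T ← V → B ← F → X
  V is a fork here and V is conditioned on, so the path is blocked at V.
Path 5: Q ← F → X
  F is a fork and F is not conditioned on — no node blocks this path, so it is active.
Path 6: Q → D ← S → B ← F → X
  D is a collider here and neither D nor any of its descendants is conditioned on, so the collider stays closed — the path is blocked at D.
Because an active path exists, Q and X are not d-separated.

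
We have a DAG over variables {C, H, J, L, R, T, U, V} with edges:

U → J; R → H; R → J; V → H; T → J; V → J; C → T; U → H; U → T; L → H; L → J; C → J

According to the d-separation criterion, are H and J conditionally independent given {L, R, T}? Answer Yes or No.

No

We examine all 6 paths between H and J:
Path 1: H ← U → T → J
  T is a chain here and T is conditioned on, so the path is blocked at T.
Path 2: H ← U → T ← C → J
  U is a fork and U is not conditioned on; T is a collider and T is conditioned on, which opens it; C is a fork and C is not conditioned on — no node blocks this path, so it is active.
Path 3: H ← U → J
  U is a fork and U is not conditioned on — no node blocks this path, so it is active.
Path 4: H ← V → J
  V is a fork and V is not conditioned on — no node blocks this path, so it is active.
Path 5: H ← L → J
  L is a fork here and L is conditioned on, so the path is blocked at L.
Path 6: H ← R → J
  R is a fork here and R is conditioned on, so the path is blocked at R.
At least one path is unblocked, so d-separation fails.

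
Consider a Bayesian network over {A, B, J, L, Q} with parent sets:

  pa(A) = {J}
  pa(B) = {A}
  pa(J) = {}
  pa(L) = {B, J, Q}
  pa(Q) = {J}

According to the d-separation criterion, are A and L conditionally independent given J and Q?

No

There are 3 undirected paths between A and L; checking each against the conditioning set {J, Q}:
  1. A → B → L — B:chain[open] ⇒ active
  2. A ← J → L — J:fork[blocks] ⇒ blocked
  3. A ← J → Q → L — J:fork[blocks]; Q:chain[blocks] ⇒ blocked
Since the path A → B → L is active, A and L are not d-separated given {J, Q}.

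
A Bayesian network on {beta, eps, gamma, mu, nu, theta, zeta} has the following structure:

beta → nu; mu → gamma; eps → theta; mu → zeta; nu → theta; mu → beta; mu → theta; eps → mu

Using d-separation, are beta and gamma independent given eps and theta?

Enumerating the 3 paths from beta to gamma and testing each for blocking by {eps, theta}:
  1. beta → nu → theta ← mu → gamma — nu:chain[open]; theta:collider[open]; mu:fork[open] ⇒ active
  2. beta → nu → theta ← eps → mu → gamma — nu:chain[open]; theta:collider[open]; eps:fork[blocks]; mu:chain[open] ⇒ blocked
  3. beta ← mu → gamma — mu:fork[open] ⇒ active
At least one path is unblocked, so d-separation fails.

No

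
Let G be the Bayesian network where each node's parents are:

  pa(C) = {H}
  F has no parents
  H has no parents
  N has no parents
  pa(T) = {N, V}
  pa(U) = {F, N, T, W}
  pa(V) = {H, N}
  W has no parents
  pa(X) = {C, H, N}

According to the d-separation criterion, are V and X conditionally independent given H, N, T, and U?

Yes

Enumerating the 5 paths from V to X and testing each for blocking by {H, N, T, U}:
Path 1: V ← H → X
  H is a fork here and H is conditioned on, so the path is blocked at H.
Path 2: V ← H → C → X
  H is a fork here and H is conditioned on, so the path is blocked at H.
Path 3: V → T → U ← N → X
  T is a chain here and T is conditioned on, so the path is blocked at T.
Path 4: V → T ← N → X
  N is a fork here and N is conditioned on, so the path is blocked at N.
Path 5: V ← N → X
  N is a fork here and N is conditioned on, so the path is blocked at N.
All paths are blocked; V ⊥ X | {H, N, T, U} holds.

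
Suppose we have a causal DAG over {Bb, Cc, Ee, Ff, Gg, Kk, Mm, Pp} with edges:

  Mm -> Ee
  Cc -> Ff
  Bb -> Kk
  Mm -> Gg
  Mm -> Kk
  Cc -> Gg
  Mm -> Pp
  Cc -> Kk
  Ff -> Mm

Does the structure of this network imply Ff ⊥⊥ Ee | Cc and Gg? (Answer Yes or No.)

There are 3 undirected paths between Ff and Ee; checking each against the conditioning set {Cc, Gg}:
  1. Ff → Mm → Ee — Mm:chain[open] ⇒ active
  2. Ff ← Cc → Kk ← Mm → Ee — Cc:fork[blocks]; Kk:collider[blocks]; Mm:fork[open] ⇒ blocked
  3. Ff ← Cc → Gg ← Mm → Ee — Cc:fork[blocks]; Gg:collider[open]; Mm:fork[open] ⇒ blocked
Because an active path exists, Ff and Ee are not d-separated.

No — Ff and Ee are not d-separated given {Cc, Gg}.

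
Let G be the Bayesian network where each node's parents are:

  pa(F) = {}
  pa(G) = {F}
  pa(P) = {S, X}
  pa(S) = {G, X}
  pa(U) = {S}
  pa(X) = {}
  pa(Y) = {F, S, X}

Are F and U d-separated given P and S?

4 paths connect F and U; each must be blocked for d-separation to hold:
Path 1: F → G → S → U
  S is a chain here and S is conditioned on, so the path is blocked at S.
Path 2: F → Y ← X → P ← S → U
  Y is a collider here and neither Y nor any of its descendants is conditioned on, so the collider stays closed — the path is blocked at Y.
Path 3: F → Y ← X → S → U
  Y is a collider here and neither Y nor any of its descendants is conditioned on, so the collider stays closed — the path is blocked at Y.
Path 4: F → Y ← S → U
  Y is a collider here and neither Y nor any of its descendants is conditioned on, so the collider stays closed — the path is blocked at Y.
Since every path is blocked, d-separation holds.

Yes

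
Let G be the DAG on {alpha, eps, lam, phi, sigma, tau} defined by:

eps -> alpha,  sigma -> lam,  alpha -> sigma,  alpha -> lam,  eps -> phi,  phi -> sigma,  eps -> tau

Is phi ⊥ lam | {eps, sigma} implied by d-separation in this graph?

We examine all 4 paths between phi and lam:
  1. phi ← eps → alpha → sigma → lam — eps:fork[blocks]; alpha:chain[open]; sigma:chain[blocks] ⇒ blocked
  2. phi ← eps → alpha → lam — eps:fork[blocks]; alpha:chain[open] ⇒ blocked
  3. phi → sigma ← alpha → lam — sigma:collider[open]; alpha:fork[open] ⇒ active
  4. phi → sigma → lam — sigma:chain[blocks] ⇒ blocked
At least one path is unblocked, so d-separation fails.

No — phi and lam are not d-separated given {eps, sigma}.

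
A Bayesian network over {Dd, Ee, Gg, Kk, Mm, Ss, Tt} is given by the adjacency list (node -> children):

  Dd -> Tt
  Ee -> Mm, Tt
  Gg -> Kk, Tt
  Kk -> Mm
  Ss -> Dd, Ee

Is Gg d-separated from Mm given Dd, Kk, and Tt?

No

There are 3 undirected paths between Gg and Mm; checking each against the conditioning set {Dd, Kk, Tt}:
Path 1: Gg → Kk → Mm
  Kk is a chain here and Kk is conditioned on, so the path is blocked at Kk.
Path 2: Gg → Tt ← Ee → Mm
  Tt is a collider and Tt is conditioned on, which opens it; Ee is a fork and Ee is not conditioned on — no node blocks this path, so it is active.
Path 3: Gg → Tt ← Dd ← Ss → Ee → Mm
  Dd is a chain here and Dd is conditioned on, so the path is blocked at Dd.
At least one path is unblocked, so d-separation fails.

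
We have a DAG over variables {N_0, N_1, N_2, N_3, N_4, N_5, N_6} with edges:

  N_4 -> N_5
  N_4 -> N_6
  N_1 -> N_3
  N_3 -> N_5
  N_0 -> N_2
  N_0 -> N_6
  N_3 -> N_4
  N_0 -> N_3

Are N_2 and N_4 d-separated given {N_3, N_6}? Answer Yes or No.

No — N_2 and N_4 are not d-separated given {N_3, N_6}.

We examine all 3 paths between N_2 and N_4:
Path 1: N_2 ← N_0 → N_3 → N_4
  N_3 is a chain here and N_3 is conditioned on, so the path is blocked at N_3.
Path 2: N_2 ← N_0 → N_3 → N_5 ← N_4
  N_3 is a chain here and N_3 is conditioned on, so the path is blocked at N_3.
Path 3: N_2 ← N_0 → N_6 ← N_4
  N_0 is a fork and N_0 is not conditioned on; N_6 is a collider and N_6 is conditioned on, which opens it — no node blocks this path, so it is active.
Since the path N_2 ← N_0 → N_6 ← N_4 is active, N_2 and N_4 are not d-separated given {N_3, N_6}.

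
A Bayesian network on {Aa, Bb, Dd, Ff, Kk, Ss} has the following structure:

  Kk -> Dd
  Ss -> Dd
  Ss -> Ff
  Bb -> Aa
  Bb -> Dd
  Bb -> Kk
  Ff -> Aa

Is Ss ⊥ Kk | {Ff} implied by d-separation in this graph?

There are 4 undirected paths between Ss and Kk; checking each against the conditioning set {Ff}:
Path 1: Ss → Ff → Aa ← Bb → Kk
  Ff is a chain here and Ff is conditioned on, so the path is blocked at Ff.
Path 2: Ss → Ff → Aa ← Bb → Dd ← Kk
  Ff is a chain here and Ff is conditioned on, so the path is blocked at Ff.
Path 3: Ss → Dd ← Kk
  Dd is a collider here and neither Dd nor any of its descendants is conditioned on, so the collider stays closed — the path is blocked at Dd.
Path 4: Ss → Dd ← Bb → Kk
  Dd is a collider here and neither Dd nor any of its descendants is conditioned on, so the collider stays closed — the path is blocked at Dd.
All paths are blocked; Ss ⊥ Kk | {Ff} holds.

Yes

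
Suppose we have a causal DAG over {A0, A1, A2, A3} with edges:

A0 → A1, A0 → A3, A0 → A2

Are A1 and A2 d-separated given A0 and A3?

Yes

The only undirected path from A1 to A2 is:
Path 1: A1 ← A0 → A2
  A0 is a fork here and A0 is conditioned on, so the path is blocked at A0.
All paths are blocked; A1 ⊥ A2 | {A0, A3} holds.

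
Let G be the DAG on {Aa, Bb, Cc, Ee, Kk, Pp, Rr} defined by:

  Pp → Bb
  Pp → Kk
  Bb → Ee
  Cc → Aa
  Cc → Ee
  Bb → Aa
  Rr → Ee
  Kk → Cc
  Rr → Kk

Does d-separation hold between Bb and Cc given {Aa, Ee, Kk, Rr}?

No

Enumerating the 5 paths from Bb to Cc and testing each for blocking by {Aa, Ee, Kk, Rr}:
  1. Bb → Ee ← Cc — Ee:collider[open] ⇒ active
  2. Bb → Ee ← Rr → Kk → Cc — Ee:collider[open]; Rr:fork[blocks]; Kk:chain[blocks] ⇒ blocked
  3. Bb → Aa ← Cc — Aa:collider[open] ⇒ active
  4. Bb ← Pp → Kk → Cc — Pp:fork[open]; Kk:chain[blocks] ⇒ blocked
  5. Bb ← Pp → Kk ← Rr → Ee ← Cc — Pp:fork[open]; Kk:collider[open]; Rr:fork[blocks]; Ee:collider[open] ⇒ blocked
At least one path is unblocked, so d-separation fails.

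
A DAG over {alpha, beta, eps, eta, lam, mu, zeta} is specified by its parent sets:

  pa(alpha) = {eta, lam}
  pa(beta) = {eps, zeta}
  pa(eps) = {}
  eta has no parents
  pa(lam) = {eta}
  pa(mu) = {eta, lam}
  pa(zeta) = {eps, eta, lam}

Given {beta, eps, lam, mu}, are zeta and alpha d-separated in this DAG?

There are 6 undirected paths between zeta and alpha; checking each against the conditioning set {beta, eps, lam, mu}:
Path 1: zeta ← lam → alpha
  lam is a fork here and lam is conditioned on, so the path is blocked at lam.
Path 2: zeta ← lam → mu ← eta → alpha
  lam is a fork here and lam is conditioned on, so the path is blocked at lam.
Path 3: zeta ← lam ← eta → alpha
  lam is a chain here and lam is conditioned on, so the path is blocked at lam.
Path 4: zeta ← eta → lam → alpha
  lam is a chain here and lam is conditioned on, so the path is blocked at lam.
Path 5: zeta ← eta → alpha
  eta is a fork and eta is not conditioned on — no node blocks this path, so it is active.
Path 6: zeta ← eta → mu ← lam → alpha
  lam is a fork here and lam is conditioned on, so the path is blocked at lam.
Since the path zeta ← eta → alpha is active, zeta and alpha are not d-separated given {beta, eps, lam, mu}.

No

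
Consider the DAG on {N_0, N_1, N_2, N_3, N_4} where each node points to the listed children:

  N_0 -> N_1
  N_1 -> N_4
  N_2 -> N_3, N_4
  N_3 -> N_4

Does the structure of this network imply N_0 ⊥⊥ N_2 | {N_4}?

No

2 paths connect N_0 and N_2; each must be blocked for d-separation to hold:
  1. N_0 → N_1 → N_4 ← N_2 — N_1:chain[open]; N_4:collider[open] ⇒ active
  2. N_0 → N_1 → N_4 ← N_3 ← N_2 — N_1:chain[open]; N_4:collider[open]; N_3:chain[open] ⇒ active
Because an active path exists, N_0 and N_2 are not d-separated.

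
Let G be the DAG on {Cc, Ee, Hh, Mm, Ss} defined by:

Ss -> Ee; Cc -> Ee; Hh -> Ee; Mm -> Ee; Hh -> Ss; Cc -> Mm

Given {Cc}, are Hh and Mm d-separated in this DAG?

4 paths connect Hh and Mm; each must be blocked for d-separation to hold:
Path 1: Hh → Ss → Ee ← Cc → Mm
  Ee is a collider here and neither Ee nor any of its descendants is conditioned on, so the collider stays closed — the path is blocked at Ee.
Path 2: Hh → Ss → Ee ← Mm
  Ee is a collider here and neither Ee nor any of its descendants is conditioned on, so the collider stays closed — the path is blocked at Ee.
Path 3: Hh → Ee ← Cc → Mm
  Ee is a collider here and neither Ee nor any of its descendants is conditioned on, so the collider stays closed — the path is blocked at Ee.
Path 4: Hh → Ee ← Mm
  Ee is a collider here and neither Ee nor any of its descendants is conditioned on, so the collider stays closed — the path is blocked at Ee.
Since every path is blocked, d-separation holds.

Yes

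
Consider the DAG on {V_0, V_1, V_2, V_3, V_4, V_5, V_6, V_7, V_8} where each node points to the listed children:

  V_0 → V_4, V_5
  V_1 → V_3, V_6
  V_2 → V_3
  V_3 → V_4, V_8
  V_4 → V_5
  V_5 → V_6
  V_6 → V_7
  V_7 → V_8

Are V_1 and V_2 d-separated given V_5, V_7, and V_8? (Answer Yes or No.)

No

We examine all 4 paths between V_1 and V_2:
Path 1: V_1 → V_6 → V_7 → V_8 ← V_3 ← V_2
  V_7 is a chain here and V_7 is conditioned on, so the path is blocked at V_7.
Path 2: V_1 → V_6 ← V_5 ← V_0 → V_4 ← V_3 ← V_2
  V_5 is a chain here and V_5 is conditioned on, so the path is blocked at V_5.
Path 3: V_1 → V_6 ← V_5 ← V_4 ← V_3 ← V_2
  V_5 is a chain here and V_5 is conditioned on, so the path is blocked at V_5.
Path 4: V_1 → V_3 ← V_2
  V_3 is a collider and its descendant V_8 is conditioned on, which opens it — no node blocks this path, so it is active.
Since the path V_1 → V_3 ← V_2 is active, V_1 and V_2 are not d-separated given {V_5, V_7, V_8}.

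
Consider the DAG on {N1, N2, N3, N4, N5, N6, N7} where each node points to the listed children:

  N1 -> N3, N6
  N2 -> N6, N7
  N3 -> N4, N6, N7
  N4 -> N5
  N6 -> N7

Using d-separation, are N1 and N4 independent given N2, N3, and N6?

Yes

4 paths connect N1 and N4; each must be blocked for d-separation to hold:
  1. N1 → N3 → N4 — N3:chain[blocks] ⇒ blocked
  2. N1 → N6 → N7 ← N3 → N4 — N6:chain[blocks]; N7:collider[blocks]; N3:fork[blocks] ⇒ blocked
  3. N1 → N6 ← N2 → N7 ← N3 → N4 — N6:collider[open]; N2:fork[blocks]; N7:collider[blocks]; N3:fork[blocks] ⇒ blocked
  4. N1 → N6 ← N3 → N4 — N6:collider[open]; N3:fork[blocks] ⇒ blocked
Since every path is blocked, d-separation holds.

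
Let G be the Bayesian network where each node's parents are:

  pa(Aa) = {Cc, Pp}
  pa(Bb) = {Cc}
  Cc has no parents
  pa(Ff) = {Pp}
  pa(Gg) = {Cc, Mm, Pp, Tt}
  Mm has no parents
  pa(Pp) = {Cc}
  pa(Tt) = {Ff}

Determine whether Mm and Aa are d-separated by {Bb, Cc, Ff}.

There are 6 undirected paths between Mm and Aa; checking each against the conditioning set {Bb, Cc, Ff}:
  1. Mm → Gg ← Cc → Aa — Gg:collider[blocks]; Cc:fork[blocks] ⇒ blocked
  2. Mm → Gg ← Cc → Pp → Aa — Gg:collider[blocks]; Cc:fork[blocks]; Pp:chain[open] ⇒ blocked
  3. Mm → Gg ← Tt ← Ff ← Pp ← Cc → Aa — Gg:collider[blocks]; Tt:chain[open]; Ff:chain[blocks]; Pp:chain[open]; Cc:fork[blocks] ⇒ blocked
  4. Mm → Gg ← Tt ← Ff ← Pp → Aa — Gg:collider[blocks]; Tt:chain[open]; Ff:chain[blocks]; Pp:fork[open] ⇒ blocked
  5. Mm → Gg ← Pp ← Cc → Aa — Gg:collider[blocks]; Pp:chain[open]; Cc:fork[blocks] ⇒ blocked
  6. Mm → Gg ← Pp → Aa — Gg:collider[blocks]; Pp:fork[open] ⇒ blocked
Every path is blocked, so Mm and Aa are d-separated given {Bb, Cc, Ff}.

Yes — Mm and Aa are d-separated given {Bb, Cc, Ff}.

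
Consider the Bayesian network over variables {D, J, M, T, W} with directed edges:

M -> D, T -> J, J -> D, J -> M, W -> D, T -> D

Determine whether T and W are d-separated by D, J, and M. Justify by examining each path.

3 paths connect T and W; each must be blocked for d-separation to hold:
Path 1: T → D ← W
  D is a collider and D is conditioned on, which opens it — no node blocks this path, so it is active.
Path 2: T → J → D ← W
  J is a chain here and J is conditioned on, so the path is blocked at J.
Path 3: T → J → M → D ← W
  J is a chain here and J is conditioned on, so the path is blocked at J.
Because an active path exists, T and W are not d-separated.

No — T and W are not d-separated given {D, J, M}.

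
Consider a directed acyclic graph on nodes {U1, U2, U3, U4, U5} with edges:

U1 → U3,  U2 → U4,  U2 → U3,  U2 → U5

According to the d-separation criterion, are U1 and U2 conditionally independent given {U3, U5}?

No — U1 and U2 are not d-separated given {U3, U5}.

The only undirected path from U1 to U2 is:
Path 1: U1 → U3 ← U2
  U3 is a collider and U3 is conditioned on, which opens it — no node blocks this path, so it is active.
Because an active path exists, U1 and U2 are not d-separated.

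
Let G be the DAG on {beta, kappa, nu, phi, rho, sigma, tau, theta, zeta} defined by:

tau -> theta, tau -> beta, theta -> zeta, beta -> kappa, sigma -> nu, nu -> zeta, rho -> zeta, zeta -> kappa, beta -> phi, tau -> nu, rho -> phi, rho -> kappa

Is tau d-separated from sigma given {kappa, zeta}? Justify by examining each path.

We examine all 6 paths between tau and sigma:
Path 1: tau → nu ← sigma
  nu is a collider and its descendant kappa is conditioned on, which opens it — no node blocks this path, so it is active.
Path 2: tau → theta → zeta ← nu ← sigma
  theta is a chain and theta is not conditioned on; zeta is a collider and zeta is conditioned on, which opens it; nu is a chain and nu is not conditioned on — no node blocks this path, so it is active.
Path 3: tau → beta → phi ← rho → kappa ← zeta ← nu ← sigma
  phi is a collider here and neither phi nor any of its descendants is conditioned on, so the collider stays closed — the path is blocked at phi.
Path 4: tau → beta → phi ← rho → zeta ← nu ← sigma
  phi is a collider here and neither phi nor any of its descendants is conditioned on, so the collider stays closed — the path is blocked at phi.
Path 5: tau → beta → kappa ← rho → zeta ← nu ← sigma
  beta is a chain and beta is not conditioned on; kappa is a collider and kappa is conditioned on, which opens it; rho is a fork and rho is not conditioned on; zeta is a collider and zeta is conditioned on, which opens it; nu is a chain and nu is not conditioned on — no node blocks this path, so it is active.
Path 6: tau → beta → kappa ← zeta ← nu ← sigma
  zeta is a chain here and zeta is conditioned on, so the path is blocked at zeta.
At least one path is unblocked, so d-separation fails.

No — tau and sigma are not d-separated given {kappa, zeta}.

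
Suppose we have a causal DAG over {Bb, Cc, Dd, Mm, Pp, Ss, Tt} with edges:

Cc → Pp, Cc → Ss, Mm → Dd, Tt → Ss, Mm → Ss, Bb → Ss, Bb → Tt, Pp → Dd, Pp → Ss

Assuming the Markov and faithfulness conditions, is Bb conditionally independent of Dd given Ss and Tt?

We examine all 6 paths between Bb and Dd:
  1. Bb → Tt → Ss ← Cc → Pp → Dd — Tt:chain[blocks]; Ss:collider[open]; Cc:fork[open]; Pp:chain[open] ⇒ blocked
  2. Bb → Tt → Ss ← Mm → Dd — Tt:chain[blocks]; Ss:collider[open]; Mm:fork[open] ⇒ blocked
  3. Bb → Tt → Ss ← Pp → Dd — Tt:chain[blocks]; Ss:collider[open]; Pp:fork[open] ⇒ blocked
  4. Bb → Ss ← Cc → Pp → Dd — Ss:collider[open]; Cc:fork[open]; Pp:chain[open] ⇒ active
  5. Bb → Ss ← Mm → Dd — Ss:collider[open]; Mm:fork[open] ⇒ active
  6. Bb → Ss ← Pp → Dd — Ss:collider[open]; Pp:fork[open] ⇒ active
Because an active path exists, Bb and Dd are not d-separated.

No — Bb and Dd are not d-separated given {Ss, Tt}.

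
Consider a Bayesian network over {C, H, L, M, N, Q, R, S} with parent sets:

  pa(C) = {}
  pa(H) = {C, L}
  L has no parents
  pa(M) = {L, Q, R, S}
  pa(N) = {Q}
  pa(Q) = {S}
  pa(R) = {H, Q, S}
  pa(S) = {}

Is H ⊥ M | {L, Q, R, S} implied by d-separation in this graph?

Yes

There are 6 undirected paths between H and M; checking each against the conditioning set {L, Q, R, S}:
  1. H ← L → M — L:fork[blocks] ⇒ blocked
  2. H → R ← Q ← S → M — R:collider[open]; Q:chain[blocks]; S:fork[blocks] ⇒ blocked
  3. H → R ← Q → M — R:collider[open]; Q:fork[blocks] ⇒ blocked
  4. H → R ← S → Q → M — R:collider[open]; S:fork[blocks]; Q:chain[blocks] ⇒ blocked
  5. H → R ← S → M — R:collider[open]; S:fork[blocks] ⇒ blocked
  6. H → R → M — R:chain[blocks] ⇒ blocked
All paths are blocked; H ⊥ M | {L, Q, R, S} holds.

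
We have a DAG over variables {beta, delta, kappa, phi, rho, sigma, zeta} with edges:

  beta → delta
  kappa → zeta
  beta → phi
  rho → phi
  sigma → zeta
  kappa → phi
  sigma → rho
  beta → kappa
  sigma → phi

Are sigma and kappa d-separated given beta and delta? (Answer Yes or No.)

Yes

Enumerating the 5 paths from sigma to kappa and testing each for blocking by {beta, delta}:
Path 1: sigma → phi ← kappa
  phi is a collider here and neither phi nor any of its descendants is conditioned on, so the collider stays closed — the path is blocked at phi.
Path 2: sigma → phi ← beta → kappa
  phi is a collider here and neither phi nor any of its descendants is conditioned on, so the collider stays closed — the path is blocked at phi.
Path 3: sigma → rho → phi ← kappa
  phi is a collider here and neither phi nor any of its descendants is conditioned on, so the collider stays closed — the path is blocked at phi.
Path 4: sigma → rho → phi ← beta → kappa
  phi is a collider here and neither phi nor any of its descendants is conditioned on, so the collider stays closed — the path is blocked at phi.
Path 5: sigma → zeta ← kappa
  zeta is a collider here and neither zeta nor any of its descendants is conditioned on, so the collider stays closed — the path is blocked at zeta.
Since every path is blocked, d-separation holds.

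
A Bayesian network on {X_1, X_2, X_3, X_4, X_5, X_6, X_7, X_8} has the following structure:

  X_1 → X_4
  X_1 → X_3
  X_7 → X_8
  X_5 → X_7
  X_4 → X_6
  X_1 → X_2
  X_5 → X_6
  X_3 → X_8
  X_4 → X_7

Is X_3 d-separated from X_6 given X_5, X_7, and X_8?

4 paths connect X_3 and X_6; each must be blocked for d-separation to hold:
Path 1: X_3 → X_8 ← X_7 ← X_5 → X_6
  X_7 is a chain here and X_7 is conditioned on, so the path is blocked at X_7.
Path 2: X_3 → X_8 ← X_7 ← X_4 → X_6
  X_7 is a chain here and X_7 is conditioned on, so the path is blocked at X_7.
Path 3: X_3 ← X_1 → X_4 → X_7 ← X_5 → X_6
  X_5 is a fork here and X_5 is conditioned on, so the path is blocked at X_5.
Path 4: X_3 ← X_1 → X_4 → X_6
  X_1 is a fork and X_1 is not conditioned on; X_4 is a chain and X_4 is not conditioned on — no node blocks this path, so it is active.
Since the path X_3 ← X_1 → X_4 → X_6 is active, X_3 and X_6 are not d-separated given {X_5, X_7, X_8}.

No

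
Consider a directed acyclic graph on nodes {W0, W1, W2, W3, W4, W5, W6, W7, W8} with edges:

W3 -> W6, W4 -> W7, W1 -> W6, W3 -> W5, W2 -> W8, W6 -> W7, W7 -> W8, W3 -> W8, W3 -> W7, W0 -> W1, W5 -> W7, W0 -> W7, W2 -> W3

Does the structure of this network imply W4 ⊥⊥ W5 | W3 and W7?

No

6 paths connect W4 and W5; each must be blocked for d-separation to hold:
  1. W4 → W7 ← W5 — W7:collider[open] ⇒ active
  2. W4 → W7 → W8 ← W3 → W5 — W7:chain[blocks]; W8:collider[blocks]; W3:fork[blocks] ⇒ blocked
  3. W4 → W7 → W8 ← W2 → W3 → W5 — W7:chain[blocks]; W8:collider[blocks]; W2:fork[open]; W3:chain[blocks] ⇒ blocked
  4. W4 → W7 ← W3 → W5 — W7:collider[open]; W3:fork[blocks] ⇒ blocked
  5. W4 → W7 ← W0 → W1 → W6 ← W3 → W5 — W7:collider[open]; W0:fork[open]; W1:chain[open]; W6:collider[open]; W3:fork[blocks] ⇒ blocked
  6. W4 → W7 ← W6 ← W3 → W5 — W7:collider[open]; W6:chain[open]; W3:fork[blocks] ⇒ blocked
At least one path is unblocked, so d-separation fails.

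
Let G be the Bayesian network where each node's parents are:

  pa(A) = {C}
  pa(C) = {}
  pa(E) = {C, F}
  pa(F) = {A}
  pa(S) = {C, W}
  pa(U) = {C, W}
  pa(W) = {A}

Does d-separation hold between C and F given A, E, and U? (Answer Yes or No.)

No — C and F are not d-separated given {A, E, U}.

There are 4 undirected paths between C and F; checking each against the conditioning set {A, E, U}:
  1. C → E ← F — E:collider[open] ⇒ active
  2. C → U ← W ← A → F — U:collider[open]; W:chain[open]; A:fork[blocks] ⇒ blocked
  3. C → S ← W ← A → F — S:collider[blocks]; W:chain[open]; A:fork[blocks] ⇒ blocked
  4. C → A → F — A:chain[blocks] ⇒ blocked
At least one path is unblocked, so d-separation fails.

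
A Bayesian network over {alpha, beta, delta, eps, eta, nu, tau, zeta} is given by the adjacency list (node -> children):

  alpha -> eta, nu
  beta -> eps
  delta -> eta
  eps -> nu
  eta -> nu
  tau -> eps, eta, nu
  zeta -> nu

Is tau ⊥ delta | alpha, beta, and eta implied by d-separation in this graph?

Enumerating the 5 paths from tau to delta and testing each for blocking by {alpha, beta, eta}:
Path 1: tau → nu ← alpha → eta ← delta
  nu is a collider here and neither nu nor any of its descendants is conditioned on, so the collider stays closed — the path is blocked at nu.
Path 2: tau → nu ← eta ← delta
  nu is a collider here and neither nu nor any of its descendants is conditioned on, so the collider stays closed — the path is blocked at nu.
Path 3: tau → eps → nu ← alpha → eta ← delta
  nu is a collider here and neither nu nor any of its descendants is conditioned on, so the collider stays closed — the path is blocked at nu.
Path 4: tau → eps → nu ← eta ← delta
  nu is a collider here and neither nu nor any of its descendants is conditioned on, so the collider stays closed — the path is blocked at nu.
Path 5: tau → eta ← delta
  eta is a collider and eta is conditioned on, which opens it — no node blocks this path, so it is active.
Since the path tau → eta ← delta is active, tau and delta are not d-separated given {alpha, beta, eta}.

No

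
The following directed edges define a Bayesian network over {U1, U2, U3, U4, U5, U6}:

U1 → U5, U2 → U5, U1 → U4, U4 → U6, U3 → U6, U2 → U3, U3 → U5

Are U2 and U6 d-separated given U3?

Yes

We examine all 4 paths between U2 and U6:
Path 1: U2 → U5 ← U3 → U6
  U5 is a collider here and neither U5 nor any of its descendants is conditioned on, so the collider stays closed — the path is blocked at U5.
Path 2: U2 → U5 ← U1 → U4 → U6
  U5 is a collider here and neither U5 nor any of its descendants is conditioned on, so the collider stays closed — the path is blocked at U5.
Path 3: U2 → U3 → U5 ← U1 → U4 → U6
  U3 is a chain here and U3 is conditioned on, so the path is blocked at U3.
Path 4: U2 → U3 → U6
  U3 is a chain here and U3 is conditioned on, so the path is blocked at U3.
All paths are blocked; U2 ⊥ U6 | {U3} holds.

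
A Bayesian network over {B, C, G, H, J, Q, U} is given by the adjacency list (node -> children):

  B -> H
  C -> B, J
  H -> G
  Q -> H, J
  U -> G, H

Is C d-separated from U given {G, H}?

No

We examine all 4 paths between C and U:
Path 1: C → B → H → G ← U
  H is a chain here and H is conditioned on, so the path is blocked at H.
Path 2: C → B → H ← U
  B is a chain and B is not conditioned on; H is a collider and H is conditioned on, which opens it — no node blocks this path, so it is active.
Path 3: C → J ← Q → H → G ← U
  J is a collider here and neither J nor any of its descendants is conditioned on, so the collider stays closed — the path is blocked at J.
Path 4: C → J ← Q → H ← U
  J is a collider here and neither J nor any of its descendants is conditioned on, so the collider stays closed — the path is blocked at J.
Since the path C → B → H ← U is active, C and U are not d-separated given {G, H}.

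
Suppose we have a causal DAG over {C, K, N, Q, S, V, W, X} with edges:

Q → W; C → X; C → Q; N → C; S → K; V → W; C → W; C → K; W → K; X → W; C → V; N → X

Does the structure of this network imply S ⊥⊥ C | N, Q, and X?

There are 6 undirected paths between S and C; checking each against the conditioning set {N, Q, X}:
Path 1: S → K ← W ← V ← C
  K is a collider here and neither K nor any of its descendants is conditioned on, so the collider stays closed — the path is blocked at K.
Path 2: S → K ← W ← X ← N → C
  K is a collider here and neither K nor any of its descendants is conditioned on, so the collider stays closed — the path is blocked at K.
Path 3: S → K ← W ← X ← C
  K is a collider here and neither K nor any of its descendants is conditioned on, so the collider stays closed — the path is blocked at K.
Path 4: S → K ← W ← Q ← C
  K is a collider here and neither K nor any of its descendants is conditioned on, so the collider stays closed — the path is blocked at K.
Path 5: S → K ← W ← C
  K is a collider here and neither K nor any of its descendants is conditioned on, so the collider stays closed — the path is blocked at K.
Path 6: S → K ← C
  K is a collider here and neither K nor any of its descendants is conditioned on, so the collider stays closed — the path is blocked at K.
All paths are blocked; S ⊥ C | {N, Q, X} holds.

Yes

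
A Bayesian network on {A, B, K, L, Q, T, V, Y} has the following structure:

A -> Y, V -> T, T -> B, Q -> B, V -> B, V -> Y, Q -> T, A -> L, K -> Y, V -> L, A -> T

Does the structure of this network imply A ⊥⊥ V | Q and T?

No

We examine all 5 paths between A and V:
Path 1: A → Y ← V
  Y is a collider here and neither Y nor any of its descendants is conditioned on, so the collider stays closed — the path is blocked at Y.
Path 2: A → T ← Q → B ← V
  Q is a fork here and Q is conditioned on, so the path is blocked at Q.
Path 3: A → T → B ← V
  T is a chain here and T is conditioned on, so the path is blocked at T.
Path 4: A → T ← V
  T is a collider and T is conditioned on, which opens it — no node blocks this path, so it is active.
Path 5: A → L ← V
  L is a collider here and neither L nor any of its descendants is conditioned on, so the collider stays closed — the path is blocked at L.
Since the path A → T ← V is active, A and V are not d-separated given {Q, T}.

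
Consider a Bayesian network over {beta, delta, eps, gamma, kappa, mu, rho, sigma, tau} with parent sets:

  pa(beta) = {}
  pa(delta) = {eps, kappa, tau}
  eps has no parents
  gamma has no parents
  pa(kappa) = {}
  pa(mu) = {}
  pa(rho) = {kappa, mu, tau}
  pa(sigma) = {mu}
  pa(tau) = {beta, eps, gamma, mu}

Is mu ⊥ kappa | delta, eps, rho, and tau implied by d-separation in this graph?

No

6 paths connect mu and kappa; each must be blocked for d-separation to hold:
  1. mu → rho ← kappa — rho:collider[open] ⇒ active
  2. mu → rho ← tau ← eps → delta ← kappa — rho:collider[open]; tau:chain[blocks]; eps:fork[blocks]; delta:collider[open] ⇒ blocked
  3. mu → rho ← tau → delta ← kappa — rho:collider[open]; tau:fork[blocks]; delta:collider[open] ⇒ blocked
  4. mu → tau → rho ← kappa — tau:chain[blocks]; rho:collider[open] ⇒ blocked
  5. mu → tau ← eps → delta ← kappa — tau:collider[open]; eps:fork[blocks]; delta:collider[open] ⇒ blocked
  6. mu → tau → delta ← kappa — tau:chain[blocks]; delta:collider[open] ⇒ blocked
Since the path mu → rho ← kappa is active, mu and kappa are not d-separated given {delta, eps, rho, tau}.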